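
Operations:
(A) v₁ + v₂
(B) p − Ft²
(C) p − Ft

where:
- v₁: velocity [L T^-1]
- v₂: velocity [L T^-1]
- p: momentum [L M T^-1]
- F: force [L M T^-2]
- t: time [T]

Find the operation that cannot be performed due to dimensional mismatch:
(B) p − Ft²

(A) v₁ + v₂: v₁ [L T^-1] and v₂ [L T^-1] — same dimensions ✓
(B) p − Ft²: p [L M T^-1] and Ft² [L M] — different dimensions cannot be added/subtracted ✗
(C) p − Ft: p [L M T^-1] and Ft [L M T^-1] — same dimensions ✓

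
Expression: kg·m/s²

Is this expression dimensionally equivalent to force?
Yes

The expression kg·m/s² has dimensions [L M T^-2], which is exactly force [L M T^-2].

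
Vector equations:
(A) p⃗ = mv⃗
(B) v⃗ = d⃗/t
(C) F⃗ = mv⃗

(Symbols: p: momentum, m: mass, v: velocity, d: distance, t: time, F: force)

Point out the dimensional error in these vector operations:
(C) F⃗ = mv⃗

(A) p⃗ = mv⃗: LHS [L M T^-1], RHS [L M T^-1] ✓ — mass (scalar) times velocity (vector)
(B) v⃗ = d⃗/t: LHS [L T^-1], RHS [L T^-1] ✓ — displacement (vector) divided by time (scalar)
(C) F⃗ = mv⃗: LHS [L M T^-2], RHS [L M T^-1] ✗ — mass times velocity is momentum, not force; should be ma⃗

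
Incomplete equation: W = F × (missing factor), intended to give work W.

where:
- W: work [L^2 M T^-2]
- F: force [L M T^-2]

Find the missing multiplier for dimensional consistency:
d (distance), dimensions [L]

W has dimensions [L^2 M T^-2] and F has dimensions [L M T^-2].
The missing factor must have dimensions [L^2 M T^-2] / [L M T^-2] = [L], i.e. distance (d).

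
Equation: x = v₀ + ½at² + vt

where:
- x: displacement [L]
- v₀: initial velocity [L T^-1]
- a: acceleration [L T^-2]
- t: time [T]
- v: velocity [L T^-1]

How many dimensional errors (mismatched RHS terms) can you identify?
1

LHS x: [L]
- v₀: [L T^-1] ✗
- ½at²: [L] ✓
- vt: [L] ✓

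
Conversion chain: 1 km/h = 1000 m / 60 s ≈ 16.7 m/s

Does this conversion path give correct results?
The chain is incorrect (it contains an error).

Incorrect: 1 h = 3600 s, not 60 s (1 km/h ≈ 0.278 m/s)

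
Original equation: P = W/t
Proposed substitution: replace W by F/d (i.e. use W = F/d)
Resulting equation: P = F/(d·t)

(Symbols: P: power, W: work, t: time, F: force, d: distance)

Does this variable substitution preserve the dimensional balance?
No

[W] = [L^2 M T^-2] and [F/d] = [M T^-2]. These differ, so the substitution replaces a quantity by one of different dimensions and the result P = F/(d·t) has LHS [L^2 M T^-3] vs RHS [M T^-3] — inconsistent.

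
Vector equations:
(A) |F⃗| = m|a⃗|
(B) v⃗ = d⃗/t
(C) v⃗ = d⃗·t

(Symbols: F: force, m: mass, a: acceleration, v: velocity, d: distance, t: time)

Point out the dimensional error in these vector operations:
(C) v⃗ = d⃗·t

(A) |F⃗| = m|a⃗|: LHS [L M T^-2], RHS [L M T^-2] ✓ — magnitudes of vectors are scalars
(B) v⃗ = d⃗/t: LHS [L T^-1], RHS [L T^-1] ✓ — displacement (vector) divided by time (scalar)
(C) v⃗ = d⃗·t: LHS [L T^-1], RHS [L T] ✗ — velocity is displacement per time; should be d⃗/t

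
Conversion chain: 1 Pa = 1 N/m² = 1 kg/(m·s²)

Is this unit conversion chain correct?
The chain is correct (no errors).

Correct: Pascal is Newton per square meter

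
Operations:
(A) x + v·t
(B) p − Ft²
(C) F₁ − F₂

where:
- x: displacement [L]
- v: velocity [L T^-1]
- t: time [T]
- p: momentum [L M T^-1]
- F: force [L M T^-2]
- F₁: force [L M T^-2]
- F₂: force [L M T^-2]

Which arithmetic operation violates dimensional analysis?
(B) p − Ft²

(A) x + v·t: x [L] and v·t [L] — same dimensions ✓
(B) p − Ft²: p [L M T^-1] and Ft² [L M] — different dimensions cannot be added/subtracted ✗
(C) F₁ − F₂: F₁ [L M T^-2] and F₂ [L M T^-2] — same dimensions ✓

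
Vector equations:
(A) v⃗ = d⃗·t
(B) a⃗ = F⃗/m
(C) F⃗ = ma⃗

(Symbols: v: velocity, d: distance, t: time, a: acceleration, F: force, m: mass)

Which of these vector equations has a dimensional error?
(A) v⃗ = d⃗·t

(A) v⃗ = d⃗·t: LHS [L T^-1], RHS [L T] ✗ — velocity is displacement per time; should be d⃗/t
(B) a⃗ = F⃗/m: LHS [L T^-2], RHS [L T^-2] ✓ — force (vector) divided by mass (scalar)
(C) F⃗ = ma⃗: LHS [L M T^-2], RHS [L M T^-2] ✓ — Force and acceleration are vectors, mass is a scalar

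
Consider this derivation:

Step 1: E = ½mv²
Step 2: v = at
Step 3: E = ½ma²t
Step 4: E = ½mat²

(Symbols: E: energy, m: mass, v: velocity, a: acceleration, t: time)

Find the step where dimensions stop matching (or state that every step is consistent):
Step 3

Step 1: E = ½mv² → LHS [L^2 M T^-2], RHS [L^2 M T^-2] ✓
Step 2: v = at → LHS [L T^-1], RHS [L T^-1] ✓
Step 3: E = ½ma²t → LHS [L^2 M T^-2], RHS [L^2 M T^-3] ✗

The first dimensional inconsistency appears in step 3: E = ½ma²t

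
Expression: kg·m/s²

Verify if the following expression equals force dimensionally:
Yes

The expression kg·m/s² has dimensions [L M T^-2], which is exactly force [L M T^-2].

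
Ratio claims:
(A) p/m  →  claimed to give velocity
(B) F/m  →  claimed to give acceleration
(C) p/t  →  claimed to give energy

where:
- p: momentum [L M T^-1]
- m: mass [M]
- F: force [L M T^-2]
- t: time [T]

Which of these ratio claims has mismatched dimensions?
(C) p/t does not give energy

(A) p/m: [L T^-1] = velocity [L T^-1] ✓
(B) F/m: [L T^-2] = acceleration [L T^-2] ✓
(C) p/t: [L M T^-2] ≠ energy [L^2 M T^-2] ✗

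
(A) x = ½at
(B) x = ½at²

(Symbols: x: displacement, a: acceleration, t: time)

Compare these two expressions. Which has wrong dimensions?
(A)

(A) x = ½at: LHS [L], RHS [L T^-1] ✗
(B) x = ½at²: LHS [L], RHS [L] ✓

Expression (A) x = ½at is dimensionally incorrect.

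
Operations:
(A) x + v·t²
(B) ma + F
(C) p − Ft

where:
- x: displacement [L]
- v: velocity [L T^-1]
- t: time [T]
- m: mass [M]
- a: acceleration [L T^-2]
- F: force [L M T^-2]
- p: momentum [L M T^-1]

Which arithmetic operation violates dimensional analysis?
(A) x + v·t²

(A) x + v·t²: x [L] and v·t² [L T] — different dimensions cannot be added/subtracted ✗
(B) ma + F: ma [L M T^-2] and F [L M T^-2] — same dimensions ✓
(C) p − Ft: p [L M T^-1] and Ft [L M T^-1] — same dimensions ✓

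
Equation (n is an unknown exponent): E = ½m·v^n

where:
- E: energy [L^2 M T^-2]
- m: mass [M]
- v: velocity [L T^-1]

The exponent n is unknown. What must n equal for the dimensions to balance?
n = 2

E has dimensions [L^2 M T^-2]; v has dimensions [L T^-1].
The rest of the RHS has dimensions [M], so v^n must supply [L^2 T^-2].
With n = 2: ½m·v^2 has dimensions [L^2 M T^-2], matching the LHS ✓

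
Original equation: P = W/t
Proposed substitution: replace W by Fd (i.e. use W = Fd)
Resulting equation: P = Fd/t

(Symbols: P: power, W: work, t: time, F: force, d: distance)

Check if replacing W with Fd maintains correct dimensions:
Yes

[W] = [L^2 M T^-2] and [Fd] = [L^2 M T^-2]. These match, so the substitution replaces a quantity by one of the same dimensions and the result P = Fd/t has LHS [L^2 M T^-3] vs RHS [L^2 M T^-3] — still consistent.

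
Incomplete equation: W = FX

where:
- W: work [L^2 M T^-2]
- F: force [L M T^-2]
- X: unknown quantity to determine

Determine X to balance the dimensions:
X = d (distance), dimensions [L]

W has dimensions [L^2 M T^-2]; the rest of the RHS (F) has dimensions [L M T^-2].
So X must have dimensions [L] — X = d (distance).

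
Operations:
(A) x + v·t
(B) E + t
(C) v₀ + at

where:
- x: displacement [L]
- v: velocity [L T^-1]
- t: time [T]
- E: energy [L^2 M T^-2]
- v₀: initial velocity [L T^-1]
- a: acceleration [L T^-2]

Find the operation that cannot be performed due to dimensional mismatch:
(B) E + t

(A) x + v·t: x [L] and v·t [L] — same dimensions ✓
(B) E + t: E [L^2 M T^-2] and t [T] — different dimensions cannot be added/subtracted ✗
(C) v₀ + at: v₀ [L T^-1] and at [L T^-1] — same dimensions ✓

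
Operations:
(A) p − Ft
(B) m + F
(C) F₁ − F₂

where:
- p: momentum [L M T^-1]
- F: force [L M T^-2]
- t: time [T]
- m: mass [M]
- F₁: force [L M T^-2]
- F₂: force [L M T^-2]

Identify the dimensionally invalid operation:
(B) m + F

(A) p − Ft: p [L M T^-1] and Ft [L M T^-1] — same dimensions ✓
(B) m + F: m [M] and F [L M T^-2] — different dimensions cannot be added/subtracted ✗
(C) F₁ − F₂: F₁ [L M T^-2] and F₂ [L M T^-2] — same dimensions ✓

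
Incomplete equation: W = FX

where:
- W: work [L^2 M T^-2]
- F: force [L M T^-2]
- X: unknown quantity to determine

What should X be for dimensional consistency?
X = d (distance), dimensions [L]

W has dimensions [L^2 M T^-2]; the rest of the RHS (F) has dimensions [L M T^-2].
So X must have dimensions [L] — X = d (distance).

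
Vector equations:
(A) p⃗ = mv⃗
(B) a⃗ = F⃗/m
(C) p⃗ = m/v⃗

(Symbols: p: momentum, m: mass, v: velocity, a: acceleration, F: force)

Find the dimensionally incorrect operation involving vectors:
(C) p⃗ = m/v⃗

(A) p⃗ = mv⃗: LHS [L M T^-1], RHS [L M T^-1] ✓ — mass (scalar) times velocity (vector)
(B) a⃗ = F⃗/m: LHS [L T^-2], RHS [L T^-2] ✓ — force (vector) divided by mass (scalar)
(C) p⃗ = m/v⃗: LHS [L M T^-1], RHS [L^-1 M T] ✗ — momentum is mass times velocity; should be mv⃗ (and division by a vector is undefined)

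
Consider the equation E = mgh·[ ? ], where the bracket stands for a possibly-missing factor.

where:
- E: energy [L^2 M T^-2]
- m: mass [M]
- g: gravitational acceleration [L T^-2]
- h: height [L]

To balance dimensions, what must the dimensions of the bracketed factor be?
Nothing is missing — the bracketed factor must be dimensionless.

E has dimensions [L^2 M T^-2] and mgh already has dimensions [L^2 M T^-2], so E = mgh is dimensionally complete.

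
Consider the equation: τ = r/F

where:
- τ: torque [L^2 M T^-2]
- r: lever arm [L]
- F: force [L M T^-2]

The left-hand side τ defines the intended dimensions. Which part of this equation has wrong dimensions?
The right-hand side term r/F

τ has dimensions [L^2 M T^-2], but r/F has dimensions [M^-1 T^2], so the term r/F is dimensionally wrong for τ.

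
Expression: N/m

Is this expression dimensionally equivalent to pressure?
No

The expression N/m has dimensions [M T^-2], but pressure has dimensions [L^-1 M T^-2].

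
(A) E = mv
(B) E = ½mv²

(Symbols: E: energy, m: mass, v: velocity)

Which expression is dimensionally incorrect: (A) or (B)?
(A)

(A) E = mv: LHS [L^2 M T^-2], RHS [L M T^-1] ✗
(B) E = ½mv²: LHS [L^2 M T^-2], RHS [L^2 M T^-2] ✓

Expression (A) E = mv is dimensionally incorrect.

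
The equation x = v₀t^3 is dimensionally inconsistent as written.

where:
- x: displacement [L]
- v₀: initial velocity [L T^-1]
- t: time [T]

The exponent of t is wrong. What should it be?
The exponent of t should be 1: x = v₀t

The LHS x has dimensions [L]; t has dimensions [T].
As written, the RHS v₀t^3 (exponent 3 on t) has dimensions [L T^2], which does not match.
With exponent 1, the RHS v₀t has dimensions [L], matching the LHS.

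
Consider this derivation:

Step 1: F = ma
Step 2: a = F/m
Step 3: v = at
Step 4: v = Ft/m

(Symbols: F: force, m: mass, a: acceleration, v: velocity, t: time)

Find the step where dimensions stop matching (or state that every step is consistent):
No step introduces an error — all steps are dimensionally consistent.

Step 1: F = ma → LHS [L M T^-2], RHS [L M T^-2] ✓
Step 2: a = F/m → LHS [L T^-2], RHS [L T^-2] ✓
Step 3: v = at → LHS [L T^-1], RHS [L T^-1] ✓
Step 4: v = Ft/m → LHS [L T^-1], RHS [L T^-1] ✓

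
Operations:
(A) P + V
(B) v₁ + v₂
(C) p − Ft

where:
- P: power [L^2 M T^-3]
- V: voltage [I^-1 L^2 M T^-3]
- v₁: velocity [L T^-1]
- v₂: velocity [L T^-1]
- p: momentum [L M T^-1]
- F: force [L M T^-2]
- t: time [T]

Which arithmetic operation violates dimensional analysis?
(A) P + V

(A) P + V: P [L^2 M T^-3] and V [I^-1 L^2 M T^-3] — different dimensions cannot be added/subtracted ✗
(B) v₁ + v₂: v₁ [L T^-1] and v₂ [L T^-1] — same dimensions ✓
(C) p − Ft: p [L M T^-1] and Ft [L M T^-1] — same dimensions ✓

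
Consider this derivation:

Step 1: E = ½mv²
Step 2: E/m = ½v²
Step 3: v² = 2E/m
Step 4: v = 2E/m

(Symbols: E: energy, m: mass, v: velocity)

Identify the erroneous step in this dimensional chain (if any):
Step 4

Step 1: E = ½mv² → LHS [L^2 M T^-2], RHS [L^2 M T^-2] ✓
Step 2: E/m = ½v² → LHS [L^2 T^-2], RHS [L^2 T^-2] ✓
Step 3: v² = 2E/m → LHS [L^2 T^-2], RHS [L^2 T^-2] ✓
Step 4: v = 2E/m → LHS [L T^-1], RHS [L^2 T^-2] ✗

The first dimensional inconsistency appears in step 4: v = 2E/m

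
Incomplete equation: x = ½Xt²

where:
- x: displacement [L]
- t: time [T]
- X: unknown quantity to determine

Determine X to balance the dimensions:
X = a (acceleration), dimensions [L T^-2]

x has dimensions [L]; the rest of the RHS (½ t²) has dimensions [T^2].
So X must have dimensions [L T^-2] — X = a (acceleration).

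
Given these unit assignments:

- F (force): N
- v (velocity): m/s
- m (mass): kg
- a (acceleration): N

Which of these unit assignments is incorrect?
a

The variable a (acceleration) should have units m/s², not N.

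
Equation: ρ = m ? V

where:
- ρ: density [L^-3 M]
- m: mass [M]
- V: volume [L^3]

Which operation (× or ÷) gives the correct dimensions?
division (÷): ρ = m ÷ V

ρ [L^-3 M]; m [M]; V [L^3].
m × V → [L^3 M] ✗
m ÷ V → [L^-3 M] ✓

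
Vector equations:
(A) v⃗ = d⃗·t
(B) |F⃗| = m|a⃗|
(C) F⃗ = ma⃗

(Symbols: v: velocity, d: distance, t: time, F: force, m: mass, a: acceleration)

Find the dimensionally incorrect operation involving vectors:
(A) v⃗ = d⃗·t

(A) v⃗ = d⃗·t: LHS [L T^-1], RHS [L T] ✗ — velocity is displacement per time; should be d⃗/t
(B) |F⃗| = m|a⃗|: LHS [L M T^-2], RHS [L M T^-2] ✓ — magnitudes of vectors are scalars
(C) F⃗ = ma⃗: LHS [L M T^-2], RHS [L M T^-2] ✓ — Force and acceleration are vectors, mass is a scalar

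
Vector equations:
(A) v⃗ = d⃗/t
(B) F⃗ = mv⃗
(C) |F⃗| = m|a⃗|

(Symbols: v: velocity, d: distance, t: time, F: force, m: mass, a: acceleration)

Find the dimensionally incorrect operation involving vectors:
(B) F⃗ = mv⃗

(A) v⃗ = d⃗/t: LHS [L T^-1], RHS [L T^-1] ✓ — displacement (vector) divided by time (scalar)
(B) F⃗ = mv⃗: LHS [L M T^-2], RHS [L M T^-1] ✗ — mass times velocity is momentum, not force; should be ma⃗
(C) |F⃗| = m|a⃗|: LHS [L M T^-2], RHS [L M T^-2] ✓ — magnitudes of vectors are scalars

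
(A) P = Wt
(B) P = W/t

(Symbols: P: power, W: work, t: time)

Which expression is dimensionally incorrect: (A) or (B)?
(A)

(A) P = Wt: LHS [L^2 M T^-3], RHS [L^2 M T^-1] ✗
(B) P = W/t: LHS [L^2 M T^-3], RHS [L^2 M T^-3] ✓

Expression (A) P = Wt is dimensionally incorrect.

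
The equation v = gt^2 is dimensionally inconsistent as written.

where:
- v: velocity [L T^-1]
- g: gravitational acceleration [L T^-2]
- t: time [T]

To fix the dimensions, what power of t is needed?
The exponent of t should be 1: v = gt

The LHS v has dimensions [L T^-1]; t has dimensions [T].
As written, the RHS gt^2 (exponent 2 on t) has dimensions [L], which does not match.
With exponent 1, the RHS gt has dimensions [L T^-1], matching the LHS.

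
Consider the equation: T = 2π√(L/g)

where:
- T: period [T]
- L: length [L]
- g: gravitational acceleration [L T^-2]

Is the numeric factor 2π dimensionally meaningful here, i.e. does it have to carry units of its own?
No

T has dimensions [T] and √(L/g) already has dimensions [T], so the equation balances without 2π contributing any dimensions. 2π is a pure (dimensionless) number; changing or removing it would not affect dimensional consistency.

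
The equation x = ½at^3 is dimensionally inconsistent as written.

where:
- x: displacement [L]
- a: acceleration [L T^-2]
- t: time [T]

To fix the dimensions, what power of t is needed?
The exponent of t should be 2: x = ½at^2

The LHS x has dimensions [L]; t has dimensions [T].
As written, the RHS ½at^3 (exponent 3 on t) has dimensions [L T], which does not match.
With exponent 2, the RHS ½at^2 has dimensions [L], matching the LHS.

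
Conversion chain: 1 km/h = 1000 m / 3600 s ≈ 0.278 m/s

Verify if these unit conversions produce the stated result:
The chain is correct (no errors).

Correct: 1 km = 1000 m, 1 h = 3600 s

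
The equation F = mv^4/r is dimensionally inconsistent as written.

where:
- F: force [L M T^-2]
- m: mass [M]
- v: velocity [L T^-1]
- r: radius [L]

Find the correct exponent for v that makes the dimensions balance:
The exponent of v should be 2: F = mv^2/r

The LHS F has dimensions [L M T^-2]; v has dimensions [L T^-1].
As written, the RHS mv^4/r (exponent 4 on v) has dimensions [L^3 M T^-4], which does not match.
With exponent 2, the RHS mv^2/r has dimensions [L M T^-2], matching the LHS.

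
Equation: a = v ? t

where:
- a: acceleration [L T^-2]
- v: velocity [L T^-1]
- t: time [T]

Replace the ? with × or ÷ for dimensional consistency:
division (÷): a = v ÷ t

a [L T^-2]; v [L T^-1]; t [T].
v × t → [L] ✗
v ÷ t → [L T^-2] ✓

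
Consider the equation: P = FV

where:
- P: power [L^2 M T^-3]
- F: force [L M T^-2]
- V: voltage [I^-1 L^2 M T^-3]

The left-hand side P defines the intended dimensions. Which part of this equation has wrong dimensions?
The right-hand side term FV

P has dimensions [L^2 M T^-3], but FV has dimensions [I^-1 L^3 M^2 T^-5], so the term FV is dimensionally wrong for P.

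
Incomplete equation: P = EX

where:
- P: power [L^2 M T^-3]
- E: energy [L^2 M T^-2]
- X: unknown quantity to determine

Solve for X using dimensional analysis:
X = f (inverse time / frequency (1/t)), dimensions [T^-1]

P has dimensions [L^2 M T^-3]; the rest of the RHS (E) has dimensions [L^2 M T^-2].
So X must have dimensions [T^-1] — X = f (inverse time / frequency (1/t)).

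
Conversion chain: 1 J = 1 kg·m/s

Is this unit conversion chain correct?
The chain is incorrect (it contains an error).

Incorrect: Joule is kg·m²/s², not kg·m/s (that is momentum)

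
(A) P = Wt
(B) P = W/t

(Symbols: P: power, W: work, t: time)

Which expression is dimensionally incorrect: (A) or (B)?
(A)

(A) P = Wt: LHS [L^2 M T^-3], RHS [L^2 M T^-1] ✗
(B) P = W/t: LHS [L^2 M T^-3], RHS [L^2 M T^-3] ✓

Expression (A) P = Wt is dimensionally incorrect.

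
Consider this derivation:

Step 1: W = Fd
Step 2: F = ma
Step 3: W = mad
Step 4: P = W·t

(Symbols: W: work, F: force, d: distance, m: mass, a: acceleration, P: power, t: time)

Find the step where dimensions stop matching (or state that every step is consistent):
Step 4

Step 1: W = Fd → LHS [L^2 M T^-2], RHS [L^2 M T^-2] ✓
Step 2: F = ma → LHS [L M T^-2], RHS [L M T^-2] ✓
Step 3: W = mad → LHS [L^2 M T^-2], RHS [L^2 M T^-2] ✓
Step 4: P = W·t → LHS [L^2 M T^-3], RHS [L^2 M T^-1] ✗

The first dimensional inconsistency appears in step 4: P = W·t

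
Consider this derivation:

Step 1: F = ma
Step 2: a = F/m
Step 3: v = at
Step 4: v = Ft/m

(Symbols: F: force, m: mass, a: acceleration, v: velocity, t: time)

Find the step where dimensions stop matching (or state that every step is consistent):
No step introduces an error — all steps are dimensionally consistent.

Step 1: F = ma → LHS [L M T^-2], RHS [L M T^-2] ✓
Step 2: a = F/m → LHS [L T^-2], RHS [L T^-2] ✓
Step 3: v = at → LHS [L T^-1], RHS [L T^-1] ✓
Step 4: v = Ft/m → LHS [L T^-1], RHS [L T^-1] ✓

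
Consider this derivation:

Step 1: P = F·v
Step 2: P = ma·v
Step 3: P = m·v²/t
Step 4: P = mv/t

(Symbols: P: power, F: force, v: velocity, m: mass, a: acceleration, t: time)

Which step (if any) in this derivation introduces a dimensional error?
Step 4

Step 1: P = F·v → LHS [L^2 M T^-3], RHS [L^2 M T^-3] ✓
Step 2: P = ma·v → LHS [L^2 M T^-3], RHS [L^2 M T^-3] ✓
Step 3: P = m·v²/t → LHS [L^2 M T^-3], RHS [L^2 M T^-3] ✓
Step 4: P = mv/t → LHS [L^2 M T^-3], RHS [L M T^-2] ✗

The first dimensional inconsistency appears in step 4: P = mv/t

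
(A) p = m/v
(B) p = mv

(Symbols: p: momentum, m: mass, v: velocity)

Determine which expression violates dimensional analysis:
(A)

(A) p = m/v: LHS [L M T^-1], RHS [L^-1 M T] ✗
(B) p = mv: LHS [L M T^-1], RHS [L M T^-1] ✓

Expression (A) p = m/v is dimensionally incorrect.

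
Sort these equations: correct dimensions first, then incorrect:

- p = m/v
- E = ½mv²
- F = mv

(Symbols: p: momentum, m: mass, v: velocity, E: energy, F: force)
Dimensionally correct: E = ½mv²
Dimensionally incorrect: p = m/v, F = mv
Ordered (correct first, then incorrect): E = ½mv², p = m/v, F = mv

- p = m/v: LHS [L M T^-1], RHS [L^-1 M T] → incorrect ✗
- E = ½mv²: LHS [L^2 M T^-2], RHS [L^2 M T^-2] → correct ✓
- F = mv: LHS [L M T^-2], RHS [L M T^-1] → incorrect ✗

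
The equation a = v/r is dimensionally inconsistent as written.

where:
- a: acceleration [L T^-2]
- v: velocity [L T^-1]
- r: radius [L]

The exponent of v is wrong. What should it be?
The exponent of v should be 2: a = v^2/r

The LHS a has dimensions [L T^-2]; v has dimensions [L T^-1].
As written, the RHS v/r (exponent 1 on v) has dimensions [T^-1], which does not match.
With exponent 2, the RHS v^2/r has dimensions [L T^-2], matching the LHS.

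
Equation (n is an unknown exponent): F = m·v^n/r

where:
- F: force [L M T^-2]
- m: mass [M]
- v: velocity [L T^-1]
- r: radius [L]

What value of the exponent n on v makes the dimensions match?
n = 2

F has dimensions [L M T^-2]; v has dimensions [L T^-1].
The rest of the RHS has dimensions [L^-1 M], so v^n must supply [L^2 T^-2].
With n = 2: m·v^2/r has dimensions [L M T^-2], matching the LHS ✓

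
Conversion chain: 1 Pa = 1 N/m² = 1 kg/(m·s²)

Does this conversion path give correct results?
The chain is correct (no errors).

Correct: Pascal is Newton per square meter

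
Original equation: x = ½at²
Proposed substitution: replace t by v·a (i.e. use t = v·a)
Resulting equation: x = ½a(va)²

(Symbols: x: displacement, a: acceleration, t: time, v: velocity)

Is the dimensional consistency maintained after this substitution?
No

[t] = [T] and [v·a] = [L^2 T^-3]. These differ, so the substitution replaces a quantity by one of different dimensions and the result x = ½a(va)² has LHS [L] vs RHS [L^5 T^-8] — inconsistent.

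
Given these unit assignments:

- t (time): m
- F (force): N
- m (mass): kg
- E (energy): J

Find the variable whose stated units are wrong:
t

The variable t (time) should have units s, not m.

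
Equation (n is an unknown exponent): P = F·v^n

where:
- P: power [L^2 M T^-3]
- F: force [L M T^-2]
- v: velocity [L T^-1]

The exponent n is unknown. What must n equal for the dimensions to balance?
n = 1

P has dimensions [L^2 M T^-3]; v has dimensions [L T^-1].
The rest of the RHS has dimensions [L M T^-2], so v^n must supply [L T^-1].
With n = 1: F·v^1 has dimensions [L^2 M T^-3], matching the LHS ✓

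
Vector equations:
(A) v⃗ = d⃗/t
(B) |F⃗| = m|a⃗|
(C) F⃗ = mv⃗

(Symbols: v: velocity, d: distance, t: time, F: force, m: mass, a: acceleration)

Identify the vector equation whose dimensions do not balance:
(C) F⃗ = mv⃗

(A) v⃗ = d⃗/t: LHS [L T^-1], RHS [L T^-1] ✓ — displacement (vector) divided by time (scalar)
(B) |F⃗| = m|a⃗|: LHS [L M T^-2], RHS [L M T^-2] ✓ — magnitudes of vectors are scalars
(C) F⃗ = mv⃗: LHS [L M T^-2], RHS [L M T^-1] ✗ — mass times velocity is momentum, not force; should be ma⃗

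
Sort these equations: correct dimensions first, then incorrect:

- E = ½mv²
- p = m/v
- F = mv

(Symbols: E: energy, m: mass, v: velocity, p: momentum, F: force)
Dimensionally correct: E = ½mv²
Dimensionally incorrect: p = m/v, F = mv
Ordered (correct first, then incorrect): E = ½mv², p = m/v, F = mv

- E = ½mv²: LHS [L^2 M T^-2], RHS [L^2 M T^-2] → correct ✓
- p = m/v: LHS [L M T^-1], RHS [L^-1 M T] → incorrect ✗
- F = mv: LHS [L M T^-2], RHS [L M T^-1] → incorrect ✗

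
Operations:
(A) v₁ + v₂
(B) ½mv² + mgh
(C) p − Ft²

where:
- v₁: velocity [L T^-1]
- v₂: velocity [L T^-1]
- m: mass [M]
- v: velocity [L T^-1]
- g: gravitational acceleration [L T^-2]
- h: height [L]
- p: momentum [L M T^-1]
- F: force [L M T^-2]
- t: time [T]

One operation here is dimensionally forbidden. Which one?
(C) p − Ft²

(A) v₁ + v₂: v₁ [L T^-1] and v₂ [L T^-1] — same dimensions ✓
(B) ½mv² + mgh: ½mv² [L^2 M T^-2] and mgh [L^2 M T^-2] — same dimensions ✓
(C) p − Ft²: p [L M T^-1] and Ft² [L M] — different dimensions cannot be added/subtracted ✗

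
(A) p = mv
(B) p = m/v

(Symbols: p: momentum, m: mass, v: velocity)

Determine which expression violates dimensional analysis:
(B)

(A) p = mv: LHS [L M T^-1], RHS [L M T^-1] ✓
(B) p = m/v: LHS [L M T^-1], RHS [L^-1 M T] ✗

Expression (B) p = m/v is dimensionally incorrect.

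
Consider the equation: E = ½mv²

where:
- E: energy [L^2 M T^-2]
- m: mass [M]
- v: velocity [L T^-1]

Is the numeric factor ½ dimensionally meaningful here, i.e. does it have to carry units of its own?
No

E has dimensions [L^2 M T^-2] and mv² already has dimensions [L^2 M T^-2], so the equation balances without ½ contributing any dimensions. ½ is a pure (dimensionless) number; changing or removing it would not affect dimensional consistency.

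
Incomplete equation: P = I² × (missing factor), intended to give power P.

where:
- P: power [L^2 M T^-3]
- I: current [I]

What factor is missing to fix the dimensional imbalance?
R (resistance), dimensions [I^-2 L^2 M T^-3]

P has dimensions [L^2 M T^-3] and I² has dimensions [I^2].
The missing factor must have dimensions [L^2 M T^-3] / [I^2] = [I^-2 L^2 M T^-3], i.e. resistance (R).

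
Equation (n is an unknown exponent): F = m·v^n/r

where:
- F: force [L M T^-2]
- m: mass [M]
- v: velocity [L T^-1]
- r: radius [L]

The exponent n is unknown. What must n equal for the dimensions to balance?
n = 2

F has dimensions [L M T^-2]; v has dimensions [L T^-1].
The rest of the RHS has dimensions [L^-1 M], so v^n must supply [L^2 T^-2].
With n = 2: m·v^2/r has dimensions [L M T^-2], matching the LHS ✓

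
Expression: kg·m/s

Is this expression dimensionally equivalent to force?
No

The expression kg·m/s has dimensions [L M T^-1], but force has dimensions [L M T^-2].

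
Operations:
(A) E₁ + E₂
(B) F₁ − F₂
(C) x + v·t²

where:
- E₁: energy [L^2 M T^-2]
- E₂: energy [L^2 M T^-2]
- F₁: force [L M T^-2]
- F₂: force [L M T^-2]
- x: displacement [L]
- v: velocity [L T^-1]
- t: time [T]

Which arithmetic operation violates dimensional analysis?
(C) x + v·t²

(A) E₁ + E₂: E₁ [L^2 M T^-2] and E₂ [L^2 M T^-2] — same dimensions ✓
(B) F₁ − F₂: F₁ [L M T^-2] and F₂ [L M T^-2] — same dimensions ✓
(C) x + v·t²: x [L] and v·t² [L T] — different dimensions cannot be added/subtracted ✗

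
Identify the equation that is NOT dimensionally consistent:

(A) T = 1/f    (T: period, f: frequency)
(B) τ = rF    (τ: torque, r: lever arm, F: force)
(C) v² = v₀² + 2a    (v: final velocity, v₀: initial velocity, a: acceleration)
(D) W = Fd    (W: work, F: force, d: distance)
(C) v² = v₀² + 2a

The equation (C) v² = v₀² + 2a is dimensionally incorrect.

LHS (v²): [L^2 T^-2]
RHS terms:
  - v₀²: [L^2 T^-2] ✓
  - 2a: [L T^-2] ✗ (does not match LHS)

The dimensions do not match. The other three equations balance.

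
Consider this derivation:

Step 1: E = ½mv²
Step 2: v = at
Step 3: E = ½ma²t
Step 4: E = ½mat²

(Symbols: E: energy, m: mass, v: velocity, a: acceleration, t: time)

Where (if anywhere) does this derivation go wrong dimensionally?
Step 3

Step 1: E = ½mv² → LHS [L^2 M T^-2], RHS [L^2 M T^-2] ✓
Step 2: v = at → LHS [L T^-1], RHS [L T^-1] ✓
Step 3: E = ½ma²t → LHS [L^2 M T^-2], RHS [L^2 M T^-3] ✗

The first dimensional inconsistency appears in step 3: E = ½ma²t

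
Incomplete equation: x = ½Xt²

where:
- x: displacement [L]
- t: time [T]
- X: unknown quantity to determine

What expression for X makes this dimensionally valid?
X = a (acceleration), dimensions [L T^-2]

x has dimensions [L]; the rest of the RHS (½ t²) has dimensions [T^2].
So X must have dimensions [L T^-2] — X = a (acceleration).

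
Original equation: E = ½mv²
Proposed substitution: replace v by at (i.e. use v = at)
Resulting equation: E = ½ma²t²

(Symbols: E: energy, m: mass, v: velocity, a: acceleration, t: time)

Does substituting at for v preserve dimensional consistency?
Yes

[v] = [L T^-1] and [at] = [L T^-1]. These match, so the substitution replaces a quantity by one of the same dimensions and the result E = ½ma²t² has LHS [L^2 M T^-2] vs RHS [L^2 M T^-2] — still consistent.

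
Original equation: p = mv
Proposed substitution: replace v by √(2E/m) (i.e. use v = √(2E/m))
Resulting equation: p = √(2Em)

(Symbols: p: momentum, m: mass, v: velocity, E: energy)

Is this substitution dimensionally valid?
Yes

[v] = [L T^-1] and [√(2E/m)] = [L T^-1]. These match, so the substitution replaces a quantity by one of the same dimensions and the result p = √(2Em) has LHS [L M T^-1] vs RHS [L M T^-1] — still consistent.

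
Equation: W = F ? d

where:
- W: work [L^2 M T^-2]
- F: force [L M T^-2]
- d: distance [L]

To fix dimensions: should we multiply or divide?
multiplication (×): W = F × d

W [L^2 M T^-2]; F [L M T^-2]; d [L].
F × d → [L^2 M T^-2] ✓
F ÷ d → [M T^-2] ✗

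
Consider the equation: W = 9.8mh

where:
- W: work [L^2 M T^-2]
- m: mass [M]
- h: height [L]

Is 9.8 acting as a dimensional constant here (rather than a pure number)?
Yes

W has dimensions [L^2 M T^-2], while mh alone has dimensions [L M]. For the equation to balance, the factor 9.8 must carry dimensions [L T^-2] — it is a dimensional constant (a numerical value of a physical quantity with its units suppressed), not a pure number.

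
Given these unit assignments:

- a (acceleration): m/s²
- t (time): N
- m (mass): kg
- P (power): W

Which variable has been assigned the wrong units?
t

The variable t (time) should have units s, not N.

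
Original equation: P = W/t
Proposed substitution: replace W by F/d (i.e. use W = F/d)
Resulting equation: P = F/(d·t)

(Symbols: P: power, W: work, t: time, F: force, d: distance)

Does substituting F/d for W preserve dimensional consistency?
No

[W] = [L^2 M T^-2] and [F/d] = [M T^-2]. These differ, so the substitution replaces a quantity by one of different dimensions and the result P = F/(d·t) has LHS [L^2 M T^-3] vs RHS [M T^-3] — inconsistent.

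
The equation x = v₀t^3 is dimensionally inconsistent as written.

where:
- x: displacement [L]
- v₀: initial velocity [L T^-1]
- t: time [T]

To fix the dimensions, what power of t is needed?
The exponent of t should be 1: x = v₀t

The LHS x has dimensions [L]; t has dimensions [T].
As written, the RHS v₀t^3 (exponent 3 on t) has dimensions [L T^2], which does not match.
With exponent 1, the RHS v₀t has dimensions [L], matching the LHS.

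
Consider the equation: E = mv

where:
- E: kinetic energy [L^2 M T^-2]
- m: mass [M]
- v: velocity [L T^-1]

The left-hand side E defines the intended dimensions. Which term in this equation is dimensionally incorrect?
The right-hand side term mv

E has dimensions [L^2 M T^-2], but mv has dimensions [L M T^-1], so the term mv is dimensionally wrong for E.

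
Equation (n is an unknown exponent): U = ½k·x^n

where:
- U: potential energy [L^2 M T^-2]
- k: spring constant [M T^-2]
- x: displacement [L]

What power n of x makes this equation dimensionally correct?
n = 2

U has dimensions [L^2 M T^-2]; x has dimensions [L].
The rest of the RHS has dimensions [M T^-2], so x^n must supply [L^2].
With n = 2: ½k·x^2 has dimensions [L^2 M T^-2], matching the LHS ✓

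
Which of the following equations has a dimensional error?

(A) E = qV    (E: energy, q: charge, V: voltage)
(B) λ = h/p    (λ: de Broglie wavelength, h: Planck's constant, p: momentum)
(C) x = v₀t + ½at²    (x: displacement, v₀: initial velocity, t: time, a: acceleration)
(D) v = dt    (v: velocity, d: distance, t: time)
(D) v = dt

The equation (D) v = dt is dimensionally incorrect.

LHS (v): [L T^-1]
RHS (dt): [L T] ✗

The dimensions do not match. The other three equations balance.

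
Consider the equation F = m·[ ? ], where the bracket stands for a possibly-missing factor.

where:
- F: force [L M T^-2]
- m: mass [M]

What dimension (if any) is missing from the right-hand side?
[L T^-2] — acceleration (e.g. a)

F has dimensions [L M T^-2]; m has dimensions [M].
The bracketed factor must supply [L M T^-2] / [M] = [L T^-2].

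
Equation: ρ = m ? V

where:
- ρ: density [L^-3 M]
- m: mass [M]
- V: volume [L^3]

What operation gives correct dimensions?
division (÷): ρ = m ÷ V

ρ [L^-3 M]; m [M]; V [L^3].
m × V → [L^3 M] ✗
m ÷ V → [L^-3 M] ✓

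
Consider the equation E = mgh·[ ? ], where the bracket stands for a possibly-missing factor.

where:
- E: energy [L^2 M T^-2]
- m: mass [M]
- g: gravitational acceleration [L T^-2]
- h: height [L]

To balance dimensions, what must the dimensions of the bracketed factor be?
Nothing is missing — the bracketed factor must be dimensionless.

E has dimensions [L^2 M T^-2] and mgh already has dimensions [L^2 M T^-2], so E = mgh is dimensionally complete.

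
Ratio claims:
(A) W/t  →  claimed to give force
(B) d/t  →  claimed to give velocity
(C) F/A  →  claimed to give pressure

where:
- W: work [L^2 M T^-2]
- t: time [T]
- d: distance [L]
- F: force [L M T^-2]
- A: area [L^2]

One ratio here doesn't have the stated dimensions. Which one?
(A) W/t does not give force

(A) W/t: [L^2 M T^-3] ≠ force [L M T^-2] ✗
(B) d/t: [L T^-1] = velocity [L T^-1] ✓
(C) F/A: [L^-1 M T^-2] = pressure [L^-1 M T^-2] ✓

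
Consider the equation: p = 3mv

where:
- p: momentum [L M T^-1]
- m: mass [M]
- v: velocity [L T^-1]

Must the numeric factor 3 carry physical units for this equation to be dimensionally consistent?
No

p has dimensions [L M T^-1] and mv already has dimensions [L M T^-1], so the equation balances without 3 contributing any dimensions. 3 is a pure (dimensionless) number; changing or removing it would not affect dimensional consistency.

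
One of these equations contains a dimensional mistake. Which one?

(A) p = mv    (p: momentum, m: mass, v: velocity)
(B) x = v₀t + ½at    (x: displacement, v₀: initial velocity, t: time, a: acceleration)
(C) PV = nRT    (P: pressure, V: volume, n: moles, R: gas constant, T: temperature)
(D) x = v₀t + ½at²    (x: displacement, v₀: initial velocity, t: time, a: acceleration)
(B) x = v₀t + ½at

The equation (B) x = v₀t + ½at is dimensionally incorrect.

LHS (x): [L]
RHS terms:
  - v₀t: [L] ✓
  - ½at: [L T^-1] ✗ (does not match LHS)

The dimensions do not match. The other three equations balance.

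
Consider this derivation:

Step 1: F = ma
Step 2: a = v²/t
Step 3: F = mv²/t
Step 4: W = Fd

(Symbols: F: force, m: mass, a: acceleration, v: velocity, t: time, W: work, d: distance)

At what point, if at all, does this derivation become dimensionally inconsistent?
Step 2

Step 1: F = ma → LHS [L M T^-2], RHS [L M T^-2] ✓
Step 2: a = v²/t → LHS [L T^-2], RHS [L^2 T^-3] ✗

The first dimensional inconsistency appears in step 2: a = v²/t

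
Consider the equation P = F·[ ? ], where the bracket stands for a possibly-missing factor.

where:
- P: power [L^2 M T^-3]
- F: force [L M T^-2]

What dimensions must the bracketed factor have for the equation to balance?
[L T^-1] — velocity (e.g. v)

P has dimensions [L^2 M T^-3]; F has dimensions [L M T^-2].
The bracketed factor must supply [L^2 M T^-3] / [L M T^-2] = [L T^-1].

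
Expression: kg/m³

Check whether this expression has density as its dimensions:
Yes

The expression kg/m³ has dimensions [L^-3 M], which is exactly density [L^-3 M].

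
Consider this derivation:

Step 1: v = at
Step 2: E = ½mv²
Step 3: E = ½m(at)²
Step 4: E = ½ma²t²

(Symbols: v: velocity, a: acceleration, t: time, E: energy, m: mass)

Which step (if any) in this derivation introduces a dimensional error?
No step introduces an error — all steps are dimensionally consistent.

Step 1: v = at → LHS [L T^-1], RHS [L T^-1] ✓
Step 2: E = ½mv² → LHS [L^2 M T^-2], RHS [L^2 M T^-2] ✓
Step 3: E = ½m(at)² → LHS [L^2 M T^-2], RHS [L^2 M T^-2] ✓
Step 4: E = ½ma²t² → LHS [L^2 M T^-2], RHS [L^2 M T^-2] ✓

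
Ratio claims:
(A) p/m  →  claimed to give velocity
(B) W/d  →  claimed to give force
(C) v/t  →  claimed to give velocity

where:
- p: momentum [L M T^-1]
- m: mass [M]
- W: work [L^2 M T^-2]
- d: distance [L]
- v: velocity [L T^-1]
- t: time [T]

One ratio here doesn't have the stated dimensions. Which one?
(C) v/t does not give velocity

(A) p/m: [L T^-1] = velocity [L T^-1] ✓
(B) W/d: [L M T^-2] = force [L M T^-2] ✓
(C) v/t: [L T^-2] ≠ velocity [L T^-1] ✗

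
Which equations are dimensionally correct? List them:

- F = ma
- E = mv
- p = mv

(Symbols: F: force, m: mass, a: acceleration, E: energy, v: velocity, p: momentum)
Dimensionally correct: F = ma, p = mv
Dimensionally incorrect: E = mv
Ordered (correct first, then incorrect): F = ma, p = mv, E = mv

- F = ma: LHS [L M T^-2], RHS [L M T^-2] → correct ✓
- E = mv: LHS [L^2 M T^-2], RHS [L M T^-1] → incorrect ✗
- p = mv: LHS [L M T^-1], RHS [L M T^-1] → correct ✓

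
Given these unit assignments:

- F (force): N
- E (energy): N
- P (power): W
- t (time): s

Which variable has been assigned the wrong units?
E

The variable E (energy) should have units J, not N.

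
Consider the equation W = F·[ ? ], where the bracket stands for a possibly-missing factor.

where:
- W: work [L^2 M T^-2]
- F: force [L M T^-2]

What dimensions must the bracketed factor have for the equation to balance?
[L] — length (e.g. a distance d)

W has dimensions [L^2 M T^-2]; F has dimensions [L M T^-2].
The bracketed factor must supply [L^2 M T^-2] / [L M T^-2] = [L].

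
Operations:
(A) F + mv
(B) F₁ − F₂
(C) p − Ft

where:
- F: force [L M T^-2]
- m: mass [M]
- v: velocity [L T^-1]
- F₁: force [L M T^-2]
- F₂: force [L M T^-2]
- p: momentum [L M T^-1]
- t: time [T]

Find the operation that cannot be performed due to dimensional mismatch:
(A) F + mv

(A) F + mv: F [L M T^-2] and mv [L M T^-1] — different dimensions cannot be added/subtracted ✗
(B) F₁ − F₂: F₁ [L M T^-2] and F₂ [L M T^-2] — same dimensions ✓
(C) p − Ft: p [L M T^-1] and Ft [L M T^-1] — same dimensions ✓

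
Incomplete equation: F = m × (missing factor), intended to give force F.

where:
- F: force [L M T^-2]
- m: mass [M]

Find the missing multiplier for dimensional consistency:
a (acceleration), dimensions [L T^-2]

F has dimensions [L M T^-2] and m has dimensions [M].
The missing factor must have dimensions [L M T^-2] / [M] = [L T^-2], i.e. acceleration (a).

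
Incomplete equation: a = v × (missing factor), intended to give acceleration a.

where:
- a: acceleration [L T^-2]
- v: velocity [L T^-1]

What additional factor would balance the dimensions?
1/t (inverse time), dimensions [T^-1]

a has dimensions [L T^-2] and v has dimensions [L T^-1].
The missing factor must have dimensions [L T^-2] / [L T^-1] = [T^-1], i.e. inverse time (1/t).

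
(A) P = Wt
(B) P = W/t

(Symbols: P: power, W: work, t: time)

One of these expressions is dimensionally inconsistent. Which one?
(A)

(A) P = Wt: LHS [L^2 M T^-3], RHS [L^2 M T^-1] ✗
(B) P = W/t: LHS [L^2 M T^-3], RHS [L^2 M T^-3] ✓

Expression (A) P = Wt is dimensionally incorrect.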